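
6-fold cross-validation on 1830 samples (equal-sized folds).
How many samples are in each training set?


Each validation fold has 1830/6 = 305 samples. Training set = 1830 - 305 = 1525.

1525


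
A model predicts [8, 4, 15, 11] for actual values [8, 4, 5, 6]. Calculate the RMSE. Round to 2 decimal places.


MSE = 31.2500. RMSE = sqrt(31.2500) = 5.59.

5.59


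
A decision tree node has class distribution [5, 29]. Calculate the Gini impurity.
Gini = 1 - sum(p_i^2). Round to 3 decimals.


Total = 34. Proportions: 5/34, 29/34. sum(p_i^2) = 0.7491. Gini = 1 - 0.7491 = 0.2509, which rounds to 0.251.

0.251


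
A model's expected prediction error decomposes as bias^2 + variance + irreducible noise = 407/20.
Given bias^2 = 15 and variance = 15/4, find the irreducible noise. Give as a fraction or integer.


Total error = bias^2 + variance + irreducible noise. So irreducible noise = 407/20 - 15 - 15/4 = 8/5.

8/5


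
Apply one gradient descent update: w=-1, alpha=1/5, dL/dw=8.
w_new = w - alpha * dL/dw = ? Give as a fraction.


w_new = -1 - 1/5 * 8 = -1 - 8/5 = -13/5.

-13/5


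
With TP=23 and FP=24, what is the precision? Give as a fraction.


Precision = TP / (TP + FP) = 23 / 47 = 23/47.

23/47


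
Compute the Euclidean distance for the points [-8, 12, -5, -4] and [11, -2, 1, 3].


d = sqrt(sum of squared differences). (-8-11)^2=361, (12--2)^2=196, (-5-1)^2=36, (-4-3)^2=49. Sum = 642.

sqrt(642)


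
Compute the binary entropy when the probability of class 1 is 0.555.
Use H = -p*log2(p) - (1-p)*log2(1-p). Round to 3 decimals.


H = -0.555*log2(0.555) - 0.445*log2(0.445) = 0.991.

0.991


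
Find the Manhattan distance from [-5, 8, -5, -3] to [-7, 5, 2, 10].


d = sum of absolute differences: |-5--7|=2 + |8-5|=3 + |-5-2|=7 + |-3-10|=13 = 25.

25


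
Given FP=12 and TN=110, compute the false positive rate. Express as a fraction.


FPR = FP / (FP + TN) = 12 / 122 = 6/61.

6/61


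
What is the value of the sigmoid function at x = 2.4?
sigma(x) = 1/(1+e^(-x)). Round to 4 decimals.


sigma(2.4) = 1/(1+e^(-2.4)) = 1/(1+0.090718) = 1/1.090718 = 0.9168.

0.9168


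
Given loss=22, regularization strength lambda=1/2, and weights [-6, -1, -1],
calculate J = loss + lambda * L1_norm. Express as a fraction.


L1 norm = sum(|w|) = 8. J = 22 + 1/2 * 8 = 26.

26


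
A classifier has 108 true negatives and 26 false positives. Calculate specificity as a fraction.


Specificity = TN / (TN + FP) = 108 / 134 = 54/67.

54/67


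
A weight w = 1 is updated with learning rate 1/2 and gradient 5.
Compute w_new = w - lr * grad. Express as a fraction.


w_new = 1 - 1/2 * 5 = 1 - 5/2 = -3/2.

-3/2


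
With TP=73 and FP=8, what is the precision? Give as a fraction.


Precision = TP / (TP + FP) = 73 / 81 = 73/81.

73/81


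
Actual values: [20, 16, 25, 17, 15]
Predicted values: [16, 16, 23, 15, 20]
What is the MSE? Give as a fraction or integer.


MSE = (1/5) * ((20-16)^2=16 + (16-16)^2=0 + (25-23)^2=4 + (17-15)^2=4 + (15-20)^2=25). Sum = 49. MSE = 49/5.

49/5


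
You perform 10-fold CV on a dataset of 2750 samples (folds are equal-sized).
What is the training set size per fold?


Each validation fold has 2750/10 = 275 samples. Training set = 2750 - 275 = 2475.

2475


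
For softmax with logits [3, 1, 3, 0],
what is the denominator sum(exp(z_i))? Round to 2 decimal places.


Denom = e^3=20.0855 + e^1=2.7183 + e^3=20.0855 + e^0=1.0000. Sum = 43.8893, which rounds to 43.89.

43.89


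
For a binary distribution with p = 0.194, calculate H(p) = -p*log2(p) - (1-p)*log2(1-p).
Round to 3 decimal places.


H = -0.194*log2(0.194) - 0.806*log2(0.806) = 0.710.

0.710


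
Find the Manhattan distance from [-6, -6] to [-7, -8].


d = sum of absolute differences: |-6--7|=1 + |-6--8|=2 = 3.

3


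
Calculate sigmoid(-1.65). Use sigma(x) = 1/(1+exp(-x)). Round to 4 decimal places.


sigma(-1.65) = 1/(1+e^(1.65)) = 1/(1+5.206980) = 1/6.206980 = 0.1611.

0.1611


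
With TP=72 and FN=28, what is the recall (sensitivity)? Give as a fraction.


Recall = TP / (TP + FN) = 72 / 100 = 18/25.

18/25


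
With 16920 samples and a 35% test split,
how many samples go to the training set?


Test set = 16920 * 35% = 5922. Training set = 16920 - 5922 = 10998.

10998


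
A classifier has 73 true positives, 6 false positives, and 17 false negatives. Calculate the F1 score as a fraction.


Precision = 73/79 = 73/79. Recall = 73/90 = 73/90. F1 = 2*P*R/(P+R) = 146/169.

146/169


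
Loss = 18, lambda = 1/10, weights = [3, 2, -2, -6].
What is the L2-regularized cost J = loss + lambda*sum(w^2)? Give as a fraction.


L2 sq norm = sum(w^2) = 53. J = 18 + 1/10 * 53 = 233/10.

233/10


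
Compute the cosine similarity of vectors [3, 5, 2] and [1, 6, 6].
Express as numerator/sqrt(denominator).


dot = 45. |a|^2 = 38, |b|^2 = 73. cos = 45/sqrt(2774).

45/sqrt(2774)


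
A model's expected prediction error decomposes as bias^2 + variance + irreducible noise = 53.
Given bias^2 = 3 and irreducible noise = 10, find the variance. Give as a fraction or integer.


Total error = bias^2 + variance + irreducible noise. So variance = 53 - 3 - 10 = 40.

40


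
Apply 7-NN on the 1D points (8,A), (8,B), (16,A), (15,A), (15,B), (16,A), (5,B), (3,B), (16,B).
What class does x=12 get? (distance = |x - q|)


Distances: |8-12|=4, |8-12|=4, |16-12|=4, |15-12|=3, |15-12|=3, |16-12|=4, |5-12|=7, |3-12|=9, |16-12|=4. 7 nearest: (15,A), (15,B), (8,A), (16,A), (16,A), (8,B), (16,B). Counts: {'A': 4, 'B': 3}. Majority class: A.

A


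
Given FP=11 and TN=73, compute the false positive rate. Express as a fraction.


FPR = FP / (FP + TN) = 11 / 84 = 11/84.

11/84


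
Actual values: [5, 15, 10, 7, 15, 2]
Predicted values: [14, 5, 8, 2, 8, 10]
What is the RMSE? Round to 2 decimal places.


MSE = 53.8333. RMSE = sqrt(53.8333) = 7.34.

7.34


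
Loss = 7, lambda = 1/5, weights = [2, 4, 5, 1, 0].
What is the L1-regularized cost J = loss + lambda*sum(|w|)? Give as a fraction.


L1 norm = sum(|w|) = 12. J = 7 + 1/5 * 12 = 47/5.

47/5


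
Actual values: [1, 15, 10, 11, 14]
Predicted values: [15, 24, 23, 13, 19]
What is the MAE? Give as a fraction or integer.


MAE = (1/5) * (|1-15|=14 + |15-24|=9 + |10-23|=13 + |11-13|=2 + |14-19|=5). Sum = 43. MAE = 43/5.

43/5


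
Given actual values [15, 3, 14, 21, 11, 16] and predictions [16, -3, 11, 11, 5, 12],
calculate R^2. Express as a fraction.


Mean(y) = 40/3. SS_res = 198. SS_tot = 544/3. R^2 = 1 - 198/(544/3) = -25/272.

-25/272


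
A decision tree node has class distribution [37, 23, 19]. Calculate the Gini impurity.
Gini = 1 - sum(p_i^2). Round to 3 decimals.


Total = 79. Proportions: 37/79, 23/79, 19/79. sum(p_i^2) = 0.3620. Gini = 1 - 0.3620 = 0.6380, which rounds to 0.638.

0.638


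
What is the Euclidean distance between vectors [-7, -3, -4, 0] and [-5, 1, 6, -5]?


d = sqrt(sum of squared differences). (-7--5)^2=4, (-3-1)^2=16, (-4-6)^2=100, (0--5)^2=25. Sum = 145.

sqrt(145)


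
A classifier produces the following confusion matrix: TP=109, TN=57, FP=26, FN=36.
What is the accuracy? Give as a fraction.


Accuracy = (TP + TN) / (TP + TN + FP + FN) = (109 + 57) / 228 = 83/114.

83/114


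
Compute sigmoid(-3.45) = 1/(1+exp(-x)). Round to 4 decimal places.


sigma(-3.45) = 1/(1+e^(3.45)) = 1/(1+31.500392) = 1/32.500392 = 0.0308.

0.0308


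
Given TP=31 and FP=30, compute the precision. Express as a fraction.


Precision = TP / (TP + FP) = 31 / 61 = 31/61.

31/61


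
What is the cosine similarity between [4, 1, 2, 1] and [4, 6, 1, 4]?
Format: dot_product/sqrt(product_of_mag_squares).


dot = 28. |a|^2 = 22, |b|^2 = 69. cos = 28/sqrt(1518).

28/sqrt(1518)


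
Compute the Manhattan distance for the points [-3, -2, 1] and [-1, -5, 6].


d = sum of absolute differences: |-3--1|=2 + |-2--5|=3 + |1-6|=5 = 10.

10


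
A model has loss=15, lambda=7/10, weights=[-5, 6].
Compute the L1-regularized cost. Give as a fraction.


L1 norm = sum(|w|) = 11. J = 15 + 7/10 * 11 = 227/10.

227/10


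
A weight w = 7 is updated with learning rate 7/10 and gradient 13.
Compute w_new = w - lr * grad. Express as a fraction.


w_new = 7 - 7/10 * 13 = 7 - 91/10 = -21/10.

-21/10


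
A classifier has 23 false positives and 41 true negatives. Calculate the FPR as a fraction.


FPR = FP / (FP + TN) = 23 / 64 = 23/64.

23/64


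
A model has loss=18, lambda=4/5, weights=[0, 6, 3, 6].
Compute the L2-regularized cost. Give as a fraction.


L2 sq norm = sum(w^2) = 81. J = 18 + 4/5 * 81 = 414/5.

414/5


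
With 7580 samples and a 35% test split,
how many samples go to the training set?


Test set = 7580 * 35% = 2653. Training set = 7580 - 2653 = 4927.

4927


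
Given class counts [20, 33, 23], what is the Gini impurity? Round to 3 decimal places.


Total = 76. Proportions: 20/76, 33/76, 23/76. sum(p_i^2) = 0.3494. Gini = 1 - 0.3494 = 0.6506, which rounds to 0.651.

0.651


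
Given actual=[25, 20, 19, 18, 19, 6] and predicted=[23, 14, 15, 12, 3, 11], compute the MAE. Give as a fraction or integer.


MAE = (1/6) * (|25-23|=2 + |20-14|=6 + |19-15|=4 + |18-12|=6 + |19-3|=16 + |6-11|=5). Sum = 39. MAE = 13/2.

13/2


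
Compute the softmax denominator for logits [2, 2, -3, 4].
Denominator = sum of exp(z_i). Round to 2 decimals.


Denom = e^2=7.3891 + e^2=7.3891 + e^-3=0.0498 + e^4=54.5982. Sum = 69.4262, which rounds to 69.43.

69.43


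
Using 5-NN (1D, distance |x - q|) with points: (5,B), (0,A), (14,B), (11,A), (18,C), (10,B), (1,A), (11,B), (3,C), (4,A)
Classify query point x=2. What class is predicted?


Distances: |5-2|=3, |0-2|=2, |14-2|=12, |11-2|=9, |18-2|=16, |10-2|=8, |1-2|=1, |11-2|=9, |3-2|=1, |4-2|=2. 5 nearest: (1,A), (3,C), (0,A), (4,A), (5,B). Counts: {'A': 3, 'C': 1, 'B': 1}. Majority class: A.

A


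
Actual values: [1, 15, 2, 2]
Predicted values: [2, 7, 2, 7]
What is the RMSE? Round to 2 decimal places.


MSE = 22.5000. RMSE = sqrt(22.5000) = 4.74.

4.74


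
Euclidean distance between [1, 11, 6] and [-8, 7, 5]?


d = sqrt(sum of squared differences). (1--8)^2=81, (11-7)^2=16, (6-5)^2=1. Sum = 98.

sqrt(98)


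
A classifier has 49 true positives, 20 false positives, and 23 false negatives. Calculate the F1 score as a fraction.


Precision = 49/69 = 49/69. Recall = 49/72 = 49/72. F1 = 2*P*R/(P+R) = 98/141.

98/141


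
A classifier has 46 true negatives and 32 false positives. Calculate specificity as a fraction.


Specificity = TN / (TN + FP) = 46 / 78 = 23/39.

23/39


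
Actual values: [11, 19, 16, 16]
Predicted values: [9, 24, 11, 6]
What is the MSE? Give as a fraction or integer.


MSE = (1/4) * ((11-9)^2=4 + (19-24)^2=25 + (16-11)^2=25 + (16-6)^2=100). Sum = 154. MSE = 77/2.

77/2


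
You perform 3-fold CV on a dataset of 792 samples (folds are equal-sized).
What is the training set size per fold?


Each validation fold has 792/3 = 264 samples. Training set = 792 - 264 = 528.

528


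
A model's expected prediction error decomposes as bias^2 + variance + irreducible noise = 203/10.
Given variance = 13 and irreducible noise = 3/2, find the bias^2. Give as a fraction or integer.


Total error = bias^2 + variance + irreducible noise. So bias^2 = 203/10 - 13 - 3/2 = 29/5.

29/5


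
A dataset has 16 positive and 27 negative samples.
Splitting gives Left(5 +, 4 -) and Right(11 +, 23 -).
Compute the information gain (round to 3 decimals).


H(parent) = 0.9523. H(left) = 0.9911, H(right) = 0.9082. Weighted = (9/43)*0.9911 + (34/43)*0.9082 = 0.9256. IG = 0.9523 - 0.9256 = 0.0267, which rounds to 0.027.

0.027


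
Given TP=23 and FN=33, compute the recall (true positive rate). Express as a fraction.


Recall = TP / (TP + FN) = 23 / 56 = 23/56.

23/56


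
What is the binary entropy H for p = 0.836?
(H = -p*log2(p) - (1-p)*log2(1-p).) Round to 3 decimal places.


H = -0.836*log2(0.836) - 0.164*log2(0.164) = 0.644.

0.644


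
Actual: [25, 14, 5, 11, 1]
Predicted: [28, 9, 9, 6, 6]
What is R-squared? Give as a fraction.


Mean(y) = 56/5. SS_res = 100. SS_tot = 1704/5. R^2 = 1 - 100/(1704/5) = 301/426.

301/426


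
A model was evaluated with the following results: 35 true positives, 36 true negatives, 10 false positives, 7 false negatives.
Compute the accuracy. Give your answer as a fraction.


Accuracy = (TP + TN) / (TP + TN + FP + FN) = (35 + 36) / 88 = 71/88.

71/88


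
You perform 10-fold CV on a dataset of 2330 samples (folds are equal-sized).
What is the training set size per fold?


Each validation fold has 2330/10 = 233 samples. Training set = 2330 - 233 = 2097.

2097


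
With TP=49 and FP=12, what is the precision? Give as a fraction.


Precision = TP / (TP + FP) = 49 / 61 = 49/61.

49/61


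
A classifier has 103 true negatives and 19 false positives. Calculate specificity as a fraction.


Specificity = TN / (TN + FP) = 103 / 122 = 103/122.

103/122


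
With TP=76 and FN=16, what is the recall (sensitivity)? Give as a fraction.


Recall = TP / (TP + FN) = 76 / 92 = 19/23.

19/23


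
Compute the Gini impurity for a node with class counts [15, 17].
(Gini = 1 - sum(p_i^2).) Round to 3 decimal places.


Total = 32. Proportions: 15/32, 17/32. sum(p_i^2) = 0.5020. Gini = 1 - 0.5020 = 0.4980, which rounds to 0.498.

0.498


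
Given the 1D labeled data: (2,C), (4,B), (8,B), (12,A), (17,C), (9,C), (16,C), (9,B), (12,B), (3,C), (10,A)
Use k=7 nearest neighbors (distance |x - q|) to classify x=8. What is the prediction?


Distances: |2-8|=6, |4-8|=4, |8-8|=0, |12-8|=4, |17-8|=9, |9-8|=1, |16-8|=8, |9-8|=1, |12-8|=4, |3-8|=5, |10-8|=2. 7 nearest: (8,B), (9,B), (9,C), (10,A), (12,A), (4,B), (12,B). Counts: {'B': 4, 'C': 1, 'A': 2}. Majority class: B.

B


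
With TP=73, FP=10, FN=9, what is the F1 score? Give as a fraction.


Precision = 73/83 = 73/83. Recall = 73/82 = 73/82. F1 = 2*P*R/(P+R) = 146/165.

146/165


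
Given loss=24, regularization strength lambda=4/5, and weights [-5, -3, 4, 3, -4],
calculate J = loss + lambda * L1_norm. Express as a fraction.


L1 norm = sum(|w|) = 19. J = 24 + 4/5 * 19 = 196/5.

196/5


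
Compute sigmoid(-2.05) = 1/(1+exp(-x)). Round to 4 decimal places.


sigma(-2.05) = 1/(1+e^(2.05)) = 1/(1+7.767901) = 1/8.767901 = 0.1141.

0.1141


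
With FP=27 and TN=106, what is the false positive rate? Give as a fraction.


FPR = FP / (FP + TN) = 27 / 133 = 27/133.

27/133


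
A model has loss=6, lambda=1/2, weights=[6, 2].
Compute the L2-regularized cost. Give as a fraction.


L2 sq norm = sum(w^2) = 40. J = 6 + 1/2 * 40 = 26.

26


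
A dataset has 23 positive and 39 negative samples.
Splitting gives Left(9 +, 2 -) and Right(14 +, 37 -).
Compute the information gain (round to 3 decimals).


H(parent) = 0.9514. H(left) = 0.6840, H(right) = 0.8479. Weighted = (11/62)*0.6840 + (51/62)*0.8479 = 0.8188. IG = 0.9514 - 0.8188 = 0.1326, which rounds to 0.133.

0.133


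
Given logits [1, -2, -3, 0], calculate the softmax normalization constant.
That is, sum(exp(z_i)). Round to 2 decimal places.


Denom = e^1=2.7183 + e^-2=0.1353 + e^-3=0.0498 + e^0=1.0000. Sum = 3.9034, which rounds to 3.90.

3.90


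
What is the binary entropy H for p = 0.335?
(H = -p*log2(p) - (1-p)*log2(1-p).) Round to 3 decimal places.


H = -0.335*log2(0.335) - 0.665*log2(0.665) = 0.920.

0.920


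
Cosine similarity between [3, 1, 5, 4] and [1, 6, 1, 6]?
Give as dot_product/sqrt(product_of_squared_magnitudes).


dot = 38. |a|^2 = 51, |b|^2 = 74. cos = 38/sqrt(3774).

38/sqrt(3774)


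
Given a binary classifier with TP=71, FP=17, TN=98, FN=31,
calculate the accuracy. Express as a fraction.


Accuracy = (TP + TN) / (TP + TN + FP + FN) = (71 + 98) / 217 = 169/217.

169/217


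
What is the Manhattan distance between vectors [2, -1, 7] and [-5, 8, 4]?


d = sum of absolute differences: |2--5|=7 + |-1-8|=9 + |7-4|=3 = 19.

19


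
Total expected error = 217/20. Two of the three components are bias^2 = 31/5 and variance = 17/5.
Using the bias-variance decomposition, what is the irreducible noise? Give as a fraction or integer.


Total error = bias^2 + variance + irreducible noise. So irreducible noise = 217/20 - 31/5 - 17/5 = 5/4.

5/4


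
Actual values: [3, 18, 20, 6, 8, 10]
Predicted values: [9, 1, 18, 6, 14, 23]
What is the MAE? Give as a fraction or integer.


MAE = (1/6) * (|3-9|=6 + |18-1|=17 + |20-18|=2 + |6-6|=0 + |8-14|=6 + |10-23|=13). Sum = 44. MAE = 22/3.

22/3


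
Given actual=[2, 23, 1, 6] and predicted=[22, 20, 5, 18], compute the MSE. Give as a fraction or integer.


MSE = (1/4) * ((2-22)^2=400 + (23-20)^2=9 + (1-5)^2=16 + (6-18)^2=144). Sum = 569. MSE = 569/4.

569/4


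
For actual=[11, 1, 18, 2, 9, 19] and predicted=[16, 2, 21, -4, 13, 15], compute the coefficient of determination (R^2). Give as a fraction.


Mean(y) = 10. SS_res = 103. SS_tot = 292. R^2 = 1 - 103/(292) = 189/292.

189/292


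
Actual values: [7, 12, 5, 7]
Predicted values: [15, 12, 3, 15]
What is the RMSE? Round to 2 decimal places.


MSE = 33.0000. RMSE = sqrt(33.0000) = 5.74.

5.74


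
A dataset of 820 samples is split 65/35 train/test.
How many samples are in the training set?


Test set = 820 * 35% = 287. Training set = 820 - 287 = 533.

533


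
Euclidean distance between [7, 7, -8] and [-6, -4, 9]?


d = sqrt(sum of squared differences). (7--6)^2=169, (7--4)^2=121, (-8-9)^2=289. Sum = 579.

sqrt(579)


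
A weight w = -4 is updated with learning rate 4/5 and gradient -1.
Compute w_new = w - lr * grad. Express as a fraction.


w_new = -4 - 4/5 * -1 = -4 - -4/5 = -16/5.

-16/5


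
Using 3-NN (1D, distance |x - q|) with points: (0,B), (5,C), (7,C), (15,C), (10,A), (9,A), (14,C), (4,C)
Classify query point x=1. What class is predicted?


Distances: |0-1|=1, |5-1|=4, |7-1|=6, |15-1|=14, |10-1|=9, |9-1|=8, |14-1|=13, |4-1|=3. 3 nearest: (0,B), (4,C), (5,C). Counts: {'B': 1, 'C': 2}. Majority class: C.

C


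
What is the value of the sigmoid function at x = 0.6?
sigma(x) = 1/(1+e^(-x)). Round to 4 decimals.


sigma(0.6) = 1/(1+e^(-0.6)) = 1/(1+0.548812) = 1/1.548812 = 0.6457.

0.6457


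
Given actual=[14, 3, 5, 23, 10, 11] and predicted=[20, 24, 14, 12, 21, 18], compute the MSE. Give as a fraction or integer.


MSE = (1/6) * ((14-20)^2=36 + (3-24)^2=441 + (5-14)^2=81 + (23-12)^2=121 + (10-21)^2=121 + (11-18)^2=49). Sum = 849. MSE = 283/2.

283/2


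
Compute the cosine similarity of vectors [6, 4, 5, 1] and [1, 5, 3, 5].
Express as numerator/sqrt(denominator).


dot = 46. |a|^2 = 78, |b|^2 = 60. cos = 46/sqrt(4680).

46/sqrt(4680)


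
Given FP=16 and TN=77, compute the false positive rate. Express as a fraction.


FPR = FP / (FP + TN) = 16 / 93 = 16/93.

16/93


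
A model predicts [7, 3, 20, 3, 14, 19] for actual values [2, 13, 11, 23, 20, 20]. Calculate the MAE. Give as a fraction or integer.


MAE = (1/6) * (|2-7|=5 + |13-3|=10 + |11-20|=9 + |23-3|=20 + |20-14|=6 + |20-19|=1). Sum = 51. MAE = 17/2.

17/2


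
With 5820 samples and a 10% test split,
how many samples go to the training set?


Test set = 5820 * 10% = 582. Training set = 5820 - 582 = 5238.

5238


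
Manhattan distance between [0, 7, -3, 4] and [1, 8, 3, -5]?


d = sum of absolute differences: |0-1|=1 + |7-8|=1 + |-3-3|=6 + |4--5|=9 = 17.

17


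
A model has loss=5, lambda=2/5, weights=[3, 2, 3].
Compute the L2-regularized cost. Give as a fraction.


L2 sq norm = sum(w^2) = 22. J = 5 + 2/5 * 22 = 69/5.

69/5


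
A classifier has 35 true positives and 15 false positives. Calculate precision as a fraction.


Precision = TP / (TP + FP) = 35 / 50 = 7/10.

7/10


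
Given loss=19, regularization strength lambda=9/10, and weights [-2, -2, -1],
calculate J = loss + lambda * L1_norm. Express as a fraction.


L1 norm = sum(|w|) = 5. J = 19 + 9/10 * 5 = 47/2.

47/2


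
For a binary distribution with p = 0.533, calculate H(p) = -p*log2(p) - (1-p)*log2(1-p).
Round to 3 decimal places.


H = -0.533*log2(0.533) - 0.467*log2(0.467) = 0.997.

0.997


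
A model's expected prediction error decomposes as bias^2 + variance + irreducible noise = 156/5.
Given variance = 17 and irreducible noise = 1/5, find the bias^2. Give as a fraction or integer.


Total error = bias^2 + variance + irreducible noise. So bias^2 = 156/5 - 17 - 1/5 = 14.

14


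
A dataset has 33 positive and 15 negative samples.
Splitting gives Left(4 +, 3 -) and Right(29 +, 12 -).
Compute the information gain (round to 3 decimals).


H(parent) = 0.8960. H(left) = 0.9852, H(right) = 0.8722. Weighted = (7/48)*0.9852 + (41/48)*0.8722 = 0.8887. IG = 0.8960 - 0.8887 = 0.0073, which rounds to 0.007.

0.007


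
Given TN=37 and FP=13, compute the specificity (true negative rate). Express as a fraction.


Specificity = TN / (TN + FP) = 37 / 50 = 37/50.

37/50


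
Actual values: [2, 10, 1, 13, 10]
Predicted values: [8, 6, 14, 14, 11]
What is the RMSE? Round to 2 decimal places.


MSE = 44.6000. RMSE = sqrt(44.6000) = 6.68.

6.68


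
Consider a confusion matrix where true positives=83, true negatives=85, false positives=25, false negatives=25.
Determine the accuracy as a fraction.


Accuracy = (TP + TN) / (TP + TN + FP + FN) = (83 + 85) / 218 = 84/109.

84/109


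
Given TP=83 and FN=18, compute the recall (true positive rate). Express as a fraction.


Recall = TP / (TP + FN) = 83 / 101 = 83/101.

83/101


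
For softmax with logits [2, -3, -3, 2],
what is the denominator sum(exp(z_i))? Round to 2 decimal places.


Denom = e^2=7.3891 + e^-3=0.0498 + e^-3=0.0498 + e^2=7.3891. Sum = 14.8778, which rounds to 14.88.

14.88


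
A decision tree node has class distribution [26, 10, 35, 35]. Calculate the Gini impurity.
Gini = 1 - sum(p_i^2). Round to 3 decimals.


Total = 106. Proportions: 26/106, 10/106, 35/106, 35/106. sum(p_i^2) = 0.2871. Gini = 1 - 0.2871 = 0.7129, which rounds to 0.713.

0.713


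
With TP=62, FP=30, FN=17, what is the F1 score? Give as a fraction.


Precision = 62/92 = 31/46. Recall = 62/79 = 62/79. F1 = 2*P*R/(P+R) = 124/171.

124/171


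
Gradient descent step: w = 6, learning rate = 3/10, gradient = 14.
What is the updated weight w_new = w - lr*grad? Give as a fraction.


w_new = 6 - 3/10 * 14 = 6 - 21/5 = 9/5.

9/5


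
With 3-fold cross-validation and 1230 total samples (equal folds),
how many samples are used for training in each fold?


Each validation fold has 1230/3 = 410 samples. Training set = 1230 - 410 = 820.

820


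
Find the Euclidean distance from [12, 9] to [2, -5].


d = sqrt(sum of squared differences). (12-2)^2=100, (9--5)^2=196. Sum = 296.

sqrt(296)


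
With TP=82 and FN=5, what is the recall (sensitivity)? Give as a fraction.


Recall = TP / (TP + FN) = 82 / 87 = 82/87.

82/87


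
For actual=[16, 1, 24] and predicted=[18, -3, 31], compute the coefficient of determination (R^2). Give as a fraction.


Mean(y) = 41/3. SS_res = 69. SS_tot = 818/3. R^2 = 1 - 69/(818/3) = 611/818.

611/818


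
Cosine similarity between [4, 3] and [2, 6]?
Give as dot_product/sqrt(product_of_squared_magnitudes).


dot = 26. |a|^2 = 25, |b|^2 = 40. cos = 26/sqrt(1000).

26/sqrt(1000)


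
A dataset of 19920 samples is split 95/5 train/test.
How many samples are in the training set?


Test set = 19920 * 5% = 996. Training set = 19920 - 996 = 18924.

18924


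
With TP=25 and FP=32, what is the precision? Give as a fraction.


Precision = TP / (TP + FP) = 25 / 57 = 25/57.

25/57


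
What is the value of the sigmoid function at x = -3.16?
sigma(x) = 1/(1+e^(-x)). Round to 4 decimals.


sigma(-3.16) = 1/(1+e^(3.16)) = 1/(1+23.570596) = 1/24.570596 = 0.0407.

0.0407


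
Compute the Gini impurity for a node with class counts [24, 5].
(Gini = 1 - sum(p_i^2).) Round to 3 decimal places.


Total = 29. Proportions: 24/29, 5/29. sum(p_i^2) = 0.7146. Gini = 1 - 0.7146 = 0.2854, which rounds to 0.285.

0.285


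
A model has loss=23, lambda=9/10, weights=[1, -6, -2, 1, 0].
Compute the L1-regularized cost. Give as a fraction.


L1 norm = sum(|w|) = 10. J = 23 + 9/10 * 10 = 32.

32


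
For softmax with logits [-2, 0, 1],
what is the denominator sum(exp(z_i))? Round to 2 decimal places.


Denom = e^-2=0.1353 + e^0=1.0000 + e^1=2.7183. Sum = 3.8536, which rounds to 3.85.

3.85


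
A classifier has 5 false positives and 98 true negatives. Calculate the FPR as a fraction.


FPR = FP / (FP + TN) = 5 / 103 = 5/103.

5/103


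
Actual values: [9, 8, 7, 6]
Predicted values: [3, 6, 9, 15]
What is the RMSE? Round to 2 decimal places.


MSE = 31.2500. RMSE = sqrt(31.2500) = 5.59.

5.59


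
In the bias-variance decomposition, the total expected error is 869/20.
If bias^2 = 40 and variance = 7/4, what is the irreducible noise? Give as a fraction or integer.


Total error = bias^2 + variance + irreducible noise. So irreducible noise = 869/20 - 40 - 7/4 = 17/10.

17/10


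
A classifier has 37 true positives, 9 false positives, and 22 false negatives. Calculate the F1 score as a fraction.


Precision = 37/46 = 37/46. Recall = 37/59 = 37/59. F1 = 2*P*R/(P+R) = 74/105.

74/105


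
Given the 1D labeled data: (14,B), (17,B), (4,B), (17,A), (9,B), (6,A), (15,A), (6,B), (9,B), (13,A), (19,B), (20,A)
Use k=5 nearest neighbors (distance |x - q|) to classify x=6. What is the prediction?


Distances: |14-6|=8, |17-6|=11, |4-6|=2, |17-6|=11, |9-6|=3, |6-6|=0, |15-6|=9, |6-6|=0, |9-6|=3, |13-6|=7, |19-6|=13, |20-6|=14. 5 nearest: (6,A), (6,B), (4,B), (9,B), (9,B). Counts: {'A': 1, 'B': 4}. Majority class: B.

B


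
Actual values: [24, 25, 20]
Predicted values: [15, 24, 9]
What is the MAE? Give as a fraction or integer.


MAE = (1/3) * (|24-15|=9 + |25-24|=1 + |20-9|=11). Sum = 21. MAE = 7.

7


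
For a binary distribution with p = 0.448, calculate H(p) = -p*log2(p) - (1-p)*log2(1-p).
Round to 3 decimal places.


H = -0.448*log2(0.448) - 0.552*log2(0.552) = 0.992.

0.992


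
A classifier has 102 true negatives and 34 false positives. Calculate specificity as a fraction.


Specificity = TN / (TN + FP) = 102 / 136 = 3/4.

3/4


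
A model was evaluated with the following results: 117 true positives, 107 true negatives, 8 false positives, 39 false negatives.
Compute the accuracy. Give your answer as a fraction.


Accuracy = (TP + TN) / (TP + TN + FP + FN) = (117 + 107) / 271 = 224/271.

224/271


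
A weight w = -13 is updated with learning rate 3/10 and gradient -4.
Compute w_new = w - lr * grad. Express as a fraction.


w_new = -13 - 3/10 * -4 = -13 - -6/5 = -59/5.

-59/5


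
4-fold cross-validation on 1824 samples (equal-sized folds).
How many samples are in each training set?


Each validation fold has 1824/4 = 456 samples. Training set = 1824 - 456 = 1368.

1368


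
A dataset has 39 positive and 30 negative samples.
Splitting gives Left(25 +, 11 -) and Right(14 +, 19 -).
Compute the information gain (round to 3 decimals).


H(parent) = 0.9877. H(left) = 0.8880, H(right) = 0.9834. Weighted = (36/69)*0.8880 + (33/69)*0.9834 = 0.9336. IG = 0.9877 - 0.9336 = 0.0541, which rounds to 0.054.

0.054


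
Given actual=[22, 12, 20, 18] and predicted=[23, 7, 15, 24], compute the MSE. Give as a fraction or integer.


MSE = (1/4) * ((22-23)^2=1 + (12-7)^2=25 + (20-15)^2=25 + (18-24)^2=36). Sum = 87. MSE = 87/4.

87/4


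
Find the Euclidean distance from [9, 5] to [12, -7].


d = sqrt(sum of squared differences). (9-12)^2=9, (5--7)^2=144. Sum = 153.

sqrt(153)


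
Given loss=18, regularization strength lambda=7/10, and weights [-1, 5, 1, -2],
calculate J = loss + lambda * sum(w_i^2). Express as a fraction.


L2 sq norm = sum(w^2) = 31. J = 18 + 7/10 * 31 = 397/10.

397/10


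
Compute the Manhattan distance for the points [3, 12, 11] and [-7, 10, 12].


d = sum of absolute differences: |3--7|=10 + |12-10|=2 + |11-12|=1 = 13.

13


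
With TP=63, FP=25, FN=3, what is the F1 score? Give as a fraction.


Precision = 63/88 = 63/88. Recall = 63/66 = 21/22. F1 = 2*P*R/(P+R) = 9/11.

9/11


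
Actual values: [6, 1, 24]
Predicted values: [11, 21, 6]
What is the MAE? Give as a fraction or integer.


MAE = (1/3) * (|6-11|=5 + |1-21|=20 + |24-6|=18). Sum = 43. MAE = 43/3.

43/3


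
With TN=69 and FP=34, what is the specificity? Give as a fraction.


Specificity = TN / (TN + FP) = 69 / 103 = 69/103.

69/103


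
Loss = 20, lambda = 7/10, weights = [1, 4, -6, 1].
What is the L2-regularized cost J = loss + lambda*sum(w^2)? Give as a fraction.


L2 sq norm = sum(w^2) = 54. J = 20 + 7/10 * 54 = 289/5.

289/5


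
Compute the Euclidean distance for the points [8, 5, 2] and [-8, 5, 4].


d = sqrt(sum of squared differences). (8--8)^2=256, (5-5)^2=0, (2-4)^2=4. Sum = 260.

sqrt(260)


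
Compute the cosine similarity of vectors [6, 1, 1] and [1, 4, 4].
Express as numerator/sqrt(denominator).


dot = 14. |a|^2 = 38, |b|^2 = 33. cos = 14/sqrt(1254).

14/sqrt(1254)


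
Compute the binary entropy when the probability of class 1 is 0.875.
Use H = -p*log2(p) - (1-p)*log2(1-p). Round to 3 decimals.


H = -0.875*log2(0.875) - 0.125*log2(0.125) = 0.544.

0.544


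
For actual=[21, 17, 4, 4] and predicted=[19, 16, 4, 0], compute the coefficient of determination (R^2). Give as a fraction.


Mean(y) = 23/2. SS_res = 21. SS_tot = 233. R^2 = 1 - 21/(233) = 212/233.

212/233


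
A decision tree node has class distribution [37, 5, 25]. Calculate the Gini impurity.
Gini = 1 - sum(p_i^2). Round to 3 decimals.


Total = 67. Proportions: 37/67, 5/67, 25/67. sum(p_i^2) = 0.4498. Gini = 1 - 0.4498 = 0.5502, which rounds to 0.550.

0.550


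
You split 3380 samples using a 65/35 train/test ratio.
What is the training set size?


Test set = 3380 * 35% = 1183. Training set = 3380 - 1183 = 2197.

2197


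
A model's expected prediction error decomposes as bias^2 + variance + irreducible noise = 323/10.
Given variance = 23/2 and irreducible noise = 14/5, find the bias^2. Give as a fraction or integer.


Total error = bias^2 + variance + irreducible noise. So bias^2 = 323/10 - 23/2 - 14/5 = 18.

18


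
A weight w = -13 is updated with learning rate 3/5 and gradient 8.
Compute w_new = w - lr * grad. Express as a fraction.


w_new = -13 - 3/5 * 8 = -13 - 24/5 = -89/5.

-89/5


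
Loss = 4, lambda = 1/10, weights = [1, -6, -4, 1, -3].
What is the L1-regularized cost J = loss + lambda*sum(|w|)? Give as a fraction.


L1 norm = sum(|w|) = 15. J = 4 + 1/10 * 15 = 11/2.

11/2


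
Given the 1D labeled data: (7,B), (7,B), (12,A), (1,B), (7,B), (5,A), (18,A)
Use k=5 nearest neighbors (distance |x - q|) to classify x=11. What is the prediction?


Distances: |7-11|=4, |7-11|=4, |12-11|=1, |1-11|=10, |7-11|=4, |5-11|=6, |18-11|=7. 5 nearest: (12,A), (7,B), (7,B), (7,B), (5,A). Counts: {'A': 2, 'B': 3}. Majority class: B.

B


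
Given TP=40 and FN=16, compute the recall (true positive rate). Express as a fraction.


Recall = TP / (TP + FN) = 40 / 56 = 5/7.

5/7


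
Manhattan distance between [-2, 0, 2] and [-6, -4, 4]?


d = sum of absolute differences: |-2--6|=4 + |0--4|=4 + |2-4|=2 = 10.

10


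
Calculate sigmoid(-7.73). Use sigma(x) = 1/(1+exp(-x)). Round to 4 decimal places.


sigma(-7.73) = 1/(1+e^(7.73)) = 1/(1+2275.602201) = 1/2276.602201 = 0.0004.

0.0004


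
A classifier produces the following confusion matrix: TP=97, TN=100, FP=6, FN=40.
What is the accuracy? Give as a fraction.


Accuracy = (TP + TN) / (TP + TN + FP + FN) = (97 + 100) / 243 = 197/243.

197/243


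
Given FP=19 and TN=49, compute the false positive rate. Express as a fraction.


FPR = FP / (FP + TN) = 19 / 68 = 19/68.

19/68


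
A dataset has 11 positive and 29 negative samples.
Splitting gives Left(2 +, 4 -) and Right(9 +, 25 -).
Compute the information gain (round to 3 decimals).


H(parent) = 0.8485. H(left) = 0.9183, H(right) = 0.8338. Weighted = (6/40)*0.9183 + (34/40)*0.8338 = 0.8465. IG = 0.8485 - 0.8465 = 0.0020, which rounds to 0.002.

0.002


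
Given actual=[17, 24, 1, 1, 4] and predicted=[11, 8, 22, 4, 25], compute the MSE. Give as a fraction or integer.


MSE = (1/5) * ((17-11)^2=36 + (24-8)^2=256 + (1-22)^2=441 + (1-4)^2=9 + (4-25)^2=441). Sum = 1183. MSE = 1183/5.

1183/5


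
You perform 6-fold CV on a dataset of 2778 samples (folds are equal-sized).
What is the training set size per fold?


Each validation fold has 2778/6 = 463 samples. Training set = 2778 - 463 = 2315.

2315


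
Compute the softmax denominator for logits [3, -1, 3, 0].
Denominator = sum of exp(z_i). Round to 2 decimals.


Denom = e^3=20.0855 + e^-1=0.3679 + e^3=20.0855 + e^0=1.0000. Sum = 41.5389, which rounds to 41.54.

41.54


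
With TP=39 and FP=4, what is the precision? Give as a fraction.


Precision = TP / (TP + FP) = 39 / 43 = 39/43.

39/43


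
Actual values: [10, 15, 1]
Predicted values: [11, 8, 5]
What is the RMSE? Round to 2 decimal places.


MSE = 22.0000. RMSE = sqrt(22.0000) = 4.69.

4.69


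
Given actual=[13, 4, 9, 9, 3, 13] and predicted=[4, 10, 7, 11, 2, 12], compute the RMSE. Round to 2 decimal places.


MSE = 21.1667. RMSE = sqrt(21.1667) = 4.60.

4.60


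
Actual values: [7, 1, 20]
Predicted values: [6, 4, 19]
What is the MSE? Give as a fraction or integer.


MSE = (1/3) * ((7-6)^2=1 + (1-4)^2=9 + (20-19)^2=1). Sum = 11. MSE = 11/3.

11/3


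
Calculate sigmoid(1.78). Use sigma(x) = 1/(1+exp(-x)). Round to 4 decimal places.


sigma(1.78) = 1/(1+e^(-1.78)) = 1/(1+0.168638) = 1/1.168638 = 0.8557.

0.8557


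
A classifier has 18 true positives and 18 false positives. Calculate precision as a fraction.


Precision = TP / (TP + FP) = 18 / 36 = 1/2.

1/2


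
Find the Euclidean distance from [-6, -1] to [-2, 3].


d = sqrt(sum of squared differences). (-6--2)^2=16, (-1-3)^2=16. Sum = 32.

sqrt(32)


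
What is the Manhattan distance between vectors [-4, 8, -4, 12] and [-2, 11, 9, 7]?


d = sum of absolute differences: |-4--2|=2 + |8-11|=3 + |-4-9|=13 + |12-7|=5 = 23.

23


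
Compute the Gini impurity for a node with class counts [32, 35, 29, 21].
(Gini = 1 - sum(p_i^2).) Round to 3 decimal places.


Total = 117. Proportions: 32/117, 35/117, 29/117, 21/117. sum(p_i^2) = 0.2579. Gini = 1 - 0.2579 = 0.7421, which rounds to 0.742.

0.742


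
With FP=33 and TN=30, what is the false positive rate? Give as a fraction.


FPR = FP / (FP + TN) = 33 / 63 = 11/21.

11/21


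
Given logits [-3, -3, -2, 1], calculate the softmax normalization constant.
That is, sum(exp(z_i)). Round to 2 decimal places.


Denom = e^-3=0.0498 + e^-3=0.0498 + e^-2=0.1353 + e^1=2.7183. Sum = 2.9532, which rounds to 2.95.

2.95


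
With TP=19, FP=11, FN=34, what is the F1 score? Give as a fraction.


Precision = 19/30 = 19/30. Recall = 19/53 = 19/53. F1 = 2*P*R/(P+R) = 38/83.

38/83


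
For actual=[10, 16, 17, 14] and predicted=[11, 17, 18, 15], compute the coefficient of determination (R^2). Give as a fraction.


Mean(y) = 57/4. SS_res = 4. SS_tot = 115/4. R^2 = 1 - 4/(115/4) = 99/115.

99/115


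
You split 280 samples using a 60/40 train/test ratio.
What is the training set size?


Test set = 280 * 40% = 112. Training set = 280 - 112 = 168.

168


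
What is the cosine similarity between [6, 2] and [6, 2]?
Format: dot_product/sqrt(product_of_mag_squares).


dot = 40. |a|^2 = 40, |b|^2 = 40. cos = 40/sqrt(1600).

40/sqrt(1600)


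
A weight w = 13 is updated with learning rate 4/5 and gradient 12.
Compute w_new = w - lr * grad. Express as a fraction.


w_new = 13 - 4/5 * 12 = 13 - 48/5 = 17/5.

17/5


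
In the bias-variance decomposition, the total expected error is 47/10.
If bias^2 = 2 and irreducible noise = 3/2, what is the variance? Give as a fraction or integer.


Total error = bias^2 + variance + irreducible noise. So variance = 47/10 - 2 - 3/2 = 6/5.

6/5


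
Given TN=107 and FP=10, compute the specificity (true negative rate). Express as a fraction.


Specificity = TN / (TN + FP) = 107 / 117 = 107/117.

107/117


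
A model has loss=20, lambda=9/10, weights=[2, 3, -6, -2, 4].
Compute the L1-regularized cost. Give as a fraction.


L1 norm = sum(|w|) = 17. J = 20 + 9/10 * 17 = 353/10.

353/10


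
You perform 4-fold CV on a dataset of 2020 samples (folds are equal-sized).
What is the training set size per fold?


Each validation fold has 2020/4 = 505 samples. Training set = 2020 - 505 = 1515.

1515


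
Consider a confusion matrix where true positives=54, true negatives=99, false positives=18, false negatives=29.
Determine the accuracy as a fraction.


Accuracy = (TP + TN) / (TP + TN + FP + FN) = (54 + 99) / 200 = 153/200.

153/200


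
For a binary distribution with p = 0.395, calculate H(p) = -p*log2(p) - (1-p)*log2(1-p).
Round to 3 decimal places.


H = -0.395*log2(0.395) - 0.605*log2(0.605) = 0.968.

0.968


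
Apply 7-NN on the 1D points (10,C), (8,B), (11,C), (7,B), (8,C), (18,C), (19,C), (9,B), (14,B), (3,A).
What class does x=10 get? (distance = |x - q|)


Distances: |10-10|=0, |8-10|=2, |11-10|=1, |7-10|=3, |8-10|=2, |18-10|=8, |19-10|=9, |9-10|=1, |14-10|=4, |3-10|=7. 7 nearest: (10,C), (9,B), (11,C), (8,B), (8,C), (7,B), (14,B). Counts: {'C': 3, 'B': 4}. Majority class: B.

B


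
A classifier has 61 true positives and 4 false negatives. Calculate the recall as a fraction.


Recall = TP / (TP + FN) = 61 / 65 = 61/65.

61/65


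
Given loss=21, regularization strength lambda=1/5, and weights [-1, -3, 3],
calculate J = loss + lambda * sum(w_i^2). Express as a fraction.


L2 sq norm = sum(w^2) = 19. J = 21 + 1/5 * 19 = 124/5.

124/5


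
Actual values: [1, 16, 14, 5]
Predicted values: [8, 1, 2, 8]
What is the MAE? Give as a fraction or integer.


MAE = (1/4) * (|1-8|=7 + |16-1|=15 + |14-2|=12 + |5-8|=3). Sum = 37. MAE = 37/4.

37/4


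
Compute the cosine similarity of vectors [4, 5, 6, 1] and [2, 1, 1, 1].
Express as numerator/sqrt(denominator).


dot = 20. |a|^2 = 78, |b|^2 = 7. cos = 20/sqrt(546).

20/sqrt(546)


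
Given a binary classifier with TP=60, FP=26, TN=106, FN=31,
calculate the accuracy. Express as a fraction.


Accuracy = (TP + TN) / (TP + TN + FP + FN) = (60 + 106) / 223 = 166/223.

166/223


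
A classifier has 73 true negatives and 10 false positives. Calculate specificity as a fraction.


Specificity = TN / (TN + FP) = 73 / 83 = 73/83.

73/83


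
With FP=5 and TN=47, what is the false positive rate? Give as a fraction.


FPR = FP / (FP + TN) = 5 / 52 = 5/52.

5/52


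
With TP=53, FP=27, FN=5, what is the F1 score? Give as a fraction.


Precision = 53/80 = 53/80. Recall = 53/58 = 53/58. F1 = 2*P*R/(P+R) = 53/69.

53/69


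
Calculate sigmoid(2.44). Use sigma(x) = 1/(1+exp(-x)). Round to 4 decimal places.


sigma(2.44) = 1/(1+e^(-2.44)) = 1/(1+0.087161) = 1/1.087161 = 0.9198.

0.9198


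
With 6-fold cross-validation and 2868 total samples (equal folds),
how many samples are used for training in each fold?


Each validation fold has 2868/6 = 478 samples. Training set = 2868 - 478 = 2390.

2390


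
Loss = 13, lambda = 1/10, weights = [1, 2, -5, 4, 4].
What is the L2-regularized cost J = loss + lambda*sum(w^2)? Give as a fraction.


L2 sq norm = sum(w^2) = 62. J = 13 + 1/10 * 62 = 96/5.

96/5


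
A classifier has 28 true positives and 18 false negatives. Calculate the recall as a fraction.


Recall = TP / (TP + FN) = 28 / 46 = 14/23.

14/23
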